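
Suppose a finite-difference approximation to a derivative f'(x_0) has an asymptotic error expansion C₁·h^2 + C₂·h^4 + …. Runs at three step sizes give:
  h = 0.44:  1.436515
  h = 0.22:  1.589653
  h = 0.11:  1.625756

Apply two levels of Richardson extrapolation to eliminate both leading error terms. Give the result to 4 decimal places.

First eliminate the h^2 term (factor 2^2 = 4):
  B₁ = (4·1.589653 − 1.436515)/3 = 1.640699
  B₂ = (4·1.625756 − 1.589653)/3 = 1.637790
Then eliminate the h^4 term (factor 2^4 = 16):
  (16·1.637790 − 1.640699)/15 = 1.637596

1.6376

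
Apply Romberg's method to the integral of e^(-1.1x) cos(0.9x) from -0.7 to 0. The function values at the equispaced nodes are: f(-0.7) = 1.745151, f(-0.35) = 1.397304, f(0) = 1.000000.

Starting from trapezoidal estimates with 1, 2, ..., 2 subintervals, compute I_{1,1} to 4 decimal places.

0.9723

I_{0,0} (trapezoid, 1 panel, h=0.7000): 0.960803
I_{1,0} (trapezoid, 2 panels, h=0.3500): 0.969458
I_{1,1} = 0.969458 + (0.969458 − 0.960803)/3 = 0.972343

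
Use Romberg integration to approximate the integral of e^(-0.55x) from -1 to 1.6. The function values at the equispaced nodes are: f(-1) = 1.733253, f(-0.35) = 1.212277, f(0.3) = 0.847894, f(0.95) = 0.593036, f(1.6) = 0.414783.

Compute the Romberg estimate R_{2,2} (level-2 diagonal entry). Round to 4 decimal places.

2.3972

R_{0,0} (trapezoid, 1 panel, h=2.6000): 2.792447
R_{1,0} (trapezoid, 2 panels, h=1.3000): 2.498486
R_{2,0} (trapezoid, 4 panels, h=0.6500): 2.422696
R_{1,1} = 2.498486 + (2.498486 − 2.792447)/3 = 2.400499
R_{2,1} = 2.422696 + (2.422696 − 2.498486)/3 = 2.397433
R_{2,2} = 2.397433 + (2.397433 − 2.400499)/15 = 2.397229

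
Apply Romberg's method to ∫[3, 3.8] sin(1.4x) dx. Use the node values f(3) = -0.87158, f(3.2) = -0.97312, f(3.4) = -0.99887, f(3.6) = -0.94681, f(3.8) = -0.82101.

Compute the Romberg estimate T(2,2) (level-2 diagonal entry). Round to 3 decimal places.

T(0,0) (trapezoid, 1 panel, h=0.8000): -0.67704
T(1,0) (trapezoid, 2 panels, h=0.4000): -0.73807
T(2,0) (trapezoid, 4 panels, h=0.2000): -0.75302
T(1,1) = -0.73807 + (-0.73807 − (-0.67704))/3 = -0.75841
T(2,1) = -0.75302 + (-0.75302 − (-0.73807))/3 = -0.75800
T(2,2) = -0.75800 + (-0.75800 − (-0.75841))/15 = -0.75797

-0.758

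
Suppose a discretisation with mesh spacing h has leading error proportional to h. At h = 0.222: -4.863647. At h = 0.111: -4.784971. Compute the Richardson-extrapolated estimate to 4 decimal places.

The leading error scales as h; refining by a factor of 2 reduces it by 2^1 = 2.
Extrapolated value = (2·A(h/2) − A(h)) / (2 − 1)
= (2·(-4.784971) − (-4.863647)) / 1
= -4.706295 / 1 = -4.706295

-4.7063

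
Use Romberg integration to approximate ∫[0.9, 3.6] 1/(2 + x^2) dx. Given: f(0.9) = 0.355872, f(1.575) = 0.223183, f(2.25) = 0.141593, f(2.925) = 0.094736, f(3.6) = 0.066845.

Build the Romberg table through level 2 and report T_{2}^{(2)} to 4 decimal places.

0.4449

T_{0}^{(0)} (trapezoid, 1 panel, h=2.7000): 0.570668
T_{1}^{(0)} (trapezoid, 2 panels, h=1.3500): 0.476485
T_{2}^{(0)} (trapezoid, 4 panels, h=0.6750): 0.452838
T_{1}^{(1)} = 0.476485 + (0.476485 − 0.570668)/3 = 0.445091
T_{2}^{(1)} = 0.452838 + (0.452838 − 0.476485)/3 = 0.444956
T_{2}^{(2)} = 0.444956 + (0.444956 − 0.445091)/15 = 0.444947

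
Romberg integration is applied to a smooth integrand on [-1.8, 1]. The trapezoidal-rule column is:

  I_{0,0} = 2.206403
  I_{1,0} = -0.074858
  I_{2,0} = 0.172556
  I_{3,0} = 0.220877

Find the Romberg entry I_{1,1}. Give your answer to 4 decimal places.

Richardson extrapolation on the trapezoidal column (denominator 4−1=3):
I_{1,1} = (4·(-0.074858) − 2.206403) / 3 = -0.835278
(Column j=1 coincides with Simpson's rule on the same nodes.)

-0.8353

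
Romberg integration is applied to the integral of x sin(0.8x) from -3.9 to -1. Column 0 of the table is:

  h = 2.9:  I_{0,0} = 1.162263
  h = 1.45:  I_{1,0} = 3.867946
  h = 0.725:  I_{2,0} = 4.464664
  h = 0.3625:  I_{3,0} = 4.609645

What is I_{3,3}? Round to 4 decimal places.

4.6576

Richardson extrapolation on the trapezoidal column (denominator 4−1=3):
I_{1,1} = (4·3.867946 − 1.162263) / 3 = 4.769840
I_{2,1} = 4.464664 + (4.464664 − 3.867946)/3 = 4.663570
I_{3,1} = (4·4.609645 − 4.464664) / 3 = 4.657972
I_{2,2} = 4.663570 + (4.663570 − 4.769840)/15 = 4.656485
I_{3,2} = (16·4.657972 − 4.663570) / 15 = 4.657599
I_{3,3} = (64·4.657599 − 4.656485) / 63 = 4.657617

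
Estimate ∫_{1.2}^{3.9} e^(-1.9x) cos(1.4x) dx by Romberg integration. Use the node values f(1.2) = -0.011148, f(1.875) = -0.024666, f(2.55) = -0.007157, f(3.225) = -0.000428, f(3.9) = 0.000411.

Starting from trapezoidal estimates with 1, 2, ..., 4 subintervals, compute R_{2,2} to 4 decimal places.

R_{0,0} (trapezoid, 1 panel, h=2.7000): -0.014495
R_{1,0} (trapezoid, 2 panels, h=1.3500): -0.016909
R_{2,0} (trapezoid, 4 panels, h=0.6750): -0.025393
R_{1,1} = -0.016909 + (-0.016909 − (-0.014495))/3 = -0.017714
R_{2,1} = -0.025393 + (-0.025393 − (-0.016909))/3 = -0.028221
R_{2,2} = -0.028221 + (-0.028221 − (-0.017714))/15 = -0.028921

-0.0289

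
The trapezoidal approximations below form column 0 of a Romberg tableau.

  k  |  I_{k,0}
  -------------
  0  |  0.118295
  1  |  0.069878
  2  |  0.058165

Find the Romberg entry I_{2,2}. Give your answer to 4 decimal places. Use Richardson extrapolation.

0.0543

I_{1,1} = 0.069878 + (0.069878 − 0.118295)/3 = 0.053739
I_{2,1} = 0.058165 + (0.058165 − 0.069878)/3 = 0.054261
I_{2,2} = 0.054261 + (0.054261 − 0.053739)/15 = 0.054296
(Column j=1 coincides with Simpson's rule on the same nodes.)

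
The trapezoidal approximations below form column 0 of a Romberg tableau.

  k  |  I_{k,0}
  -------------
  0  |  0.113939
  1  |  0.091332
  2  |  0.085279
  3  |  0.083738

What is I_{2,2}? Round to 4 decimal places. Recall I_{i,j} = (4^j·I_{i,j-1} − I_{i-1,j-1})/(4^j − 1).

0.0832

I_{1,1} = 0.091332 + (0.091332 − 0.113939)/3 = 0.083796
I_{2,1} = 0.085279 + (0.085279 − 0.091332)/3 = 0.083261
I_{2,2} = (16·0.083261 − 0.083796) / 15 = 0.083225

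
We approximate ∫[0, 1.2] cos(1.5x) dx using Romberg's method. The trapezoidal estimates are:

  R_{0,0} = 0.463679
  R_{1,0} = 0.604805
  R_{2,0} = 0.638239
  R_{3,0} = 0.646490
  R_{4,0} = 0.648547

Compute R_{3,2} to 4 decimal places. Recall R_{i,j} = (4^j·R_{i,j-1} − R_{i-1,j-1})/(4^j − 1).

0.6492

Richardson extrapolation on the trapezoidal column (denominator 4−1=3):
R_{2,1} = (4·0.638239 − 0.604805) / 3 = 0.649384
R_{3,1} = 0.646490 + (0.646490 − 0.638239)/3 = 0.649240
R_{3,2} = (16·0.649240 − 0.649384) / 15 = 0.649230
(Column j=1 coincides with Simpson's rule on the same nodes.)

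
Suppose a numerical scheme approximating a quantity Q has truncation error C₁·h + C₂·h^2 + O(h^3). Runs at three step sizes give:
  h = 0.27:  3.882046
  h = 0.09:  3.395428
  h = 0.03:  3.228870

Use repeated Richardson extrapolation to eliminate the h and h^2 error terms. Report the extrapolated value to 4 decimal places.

First eliminate the h term (factor 3^1 = 3):
  B₁ = (3·3.395428 − 3.882046)/2 = 3.152119
  B₂ = (3·3.228870 − 3.395428)/2 = 3.145591
Then eliminate the h^2 term (factor 3^2 = 9):
  (9·3.145591 − 3.152119)/8 = 3.144775

3.1448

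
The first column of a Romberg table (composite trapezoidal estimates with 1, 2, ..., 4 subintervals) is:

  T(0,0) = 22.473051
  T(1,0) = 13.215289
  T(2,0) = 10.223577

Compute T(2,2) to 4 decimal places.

9.1661

Richardson extrapolation on the trapezoidal column (denominator 4−1=3):
T(1,1) = (4·13.215289 − 22.473051) / 3 = 10.129368
T(2,1) = (4·10.223577 − 13.215289) / 3 = 9.226340
T(2,2) = (16·9.226340 − 10.129368) / 15 = 9.166138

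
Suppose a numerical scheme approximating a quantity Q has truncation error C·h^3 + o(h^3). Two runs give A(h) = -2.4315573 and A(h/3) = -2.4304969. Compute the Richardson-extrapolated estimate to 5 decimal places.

-2.43046

The leading error scales as h^3; refining by a factor of 3 reduces it by 3^3 = 27.
Extrapolated value = (27·A(h/3) − A(h)) / (27 − 1)
= (27·(-2.4304969) − (-2.4315573)) / 26
= -63.1918590 / 26 = -2.4304561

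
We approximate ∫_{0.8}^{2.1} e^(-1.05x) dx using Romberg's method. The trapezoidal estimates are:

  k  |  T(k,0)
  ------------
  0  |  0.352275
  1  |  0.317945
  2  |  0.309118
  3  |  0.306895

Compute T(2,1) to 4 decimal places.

Richardson extrapolation on the trapezoidal column (denominator 4−1=3):
T(2,1) = (4·0.309118 − 0.317945) / 3 = 0.306176

0.3062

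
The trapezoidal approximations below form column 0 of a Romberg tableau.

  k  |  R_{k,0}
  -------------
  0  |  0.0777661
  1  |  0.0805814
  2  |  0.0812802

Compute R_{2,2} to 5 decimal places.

Richardson extrapolation on the trapezoidal column (denominator 4−1=3):
R_{1,1} = (4·0.0805814 − 0.0777661) / 3 = 0.0815198
R_{2,1} = (4·0.0812802 − 0.0805814) / 3 = 0.0815131
R_{2,2} = 0.0815131 + (0.0815131 − 0.0815198)/15 = 0.0815127

0.08151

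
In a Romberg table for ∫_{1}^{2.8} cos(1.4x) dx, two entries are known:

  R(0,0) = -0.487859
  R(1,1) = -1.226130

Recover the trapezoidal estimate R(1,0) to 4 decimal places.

-1.0416

From R(1,1) = (4·R(1,0) − R(0,0))/3, solve for R(1,0):
4·R(1,0) = 3·(-1.226130) + (-0.487859) = -4.166249
R(1,0) = -1.041562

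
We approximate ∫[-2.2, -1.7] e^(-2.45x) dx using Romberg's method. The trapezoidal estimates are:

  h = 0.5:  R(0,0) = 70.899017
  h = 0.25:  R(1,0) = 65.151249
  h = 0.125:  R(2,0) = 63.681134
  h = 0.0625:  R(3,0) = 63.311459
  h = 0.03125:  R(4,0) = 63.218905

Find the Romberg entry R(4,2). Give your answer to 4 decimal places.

Richardson extrapolation on the trapezoidal column (denominator 4−1=3):
R(3,1) = (4·63.311459 − 63.681134) / 3 = 63.188234
R(4,1) = 63.218905 + (63.218905 − 63.311459)/3 = 63.188054
R(4,2) = 63.188054 + (63.188054 − 63.188234)/15 = 63.188042

63.1880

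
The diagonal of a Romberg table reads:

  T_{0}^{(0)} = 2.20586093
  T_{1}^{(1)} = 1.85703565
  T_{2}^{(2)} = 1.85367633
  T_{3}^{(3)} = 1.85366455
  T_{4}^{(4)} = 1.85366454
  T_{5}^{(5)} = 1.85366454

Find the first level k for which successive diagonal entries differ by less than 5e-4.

k = 3

|T_{1}^{(1)} − T_{0}^{(0)}| = 0.34882528 ≥ 5e-4
|T_{2}^{(2)} − T_{1}^{(1)}| = 0.00335932 ≥ 5e-4
|T_{3}^{(3)} − T_{2}^{(2)}| = 0.00001178 < 5e-4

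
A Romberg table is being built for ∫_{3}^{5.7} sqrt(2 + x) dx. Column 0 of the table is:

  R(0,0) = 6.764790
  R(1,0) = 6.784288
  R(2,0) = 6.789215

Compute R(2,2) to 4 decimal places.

R(1,1) = 6.784288 + (6.784288 − 6.764790)/3 = 6.790787
R(2,1) = 6.789215 + (6.789215 − 6.784288)/3 = 6.790857
R(2,2) = (16·6.790857 − 6.790787) / 15 = 6.790862
(Column j=1 coincides with Simpson's rule on the same nodes.)

6.7909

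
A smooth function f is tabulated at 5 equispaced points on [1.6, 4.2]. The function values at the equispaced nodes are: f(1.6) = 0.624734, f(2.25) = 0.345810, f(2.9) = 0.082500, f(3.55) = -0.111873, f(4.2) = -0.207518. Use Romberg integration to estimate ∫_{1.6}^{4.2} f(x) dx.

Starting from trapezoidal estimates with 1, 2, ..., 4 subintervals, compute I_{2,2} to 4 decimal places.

I_{0,0} (trapezoid, 1 panel, h=2.6000): 0.542381
I_{1,0} (trapezoid, 2 panels, h=1.3000): 0.378440
I_{2,0} (trapezoid, 4 panels, h=0.6500): 0.341279
I_{1,1} = 0.378440 + (0.378440 − 0.542381)/3 = 0.323793
I_{2,1} = 0.341279 + (0.341279 − 0.378440)/3 = 0.328892
I_{2,2} = 0.328892 + (0.328892 − 0.323793)/15 = 0.329232

0.3292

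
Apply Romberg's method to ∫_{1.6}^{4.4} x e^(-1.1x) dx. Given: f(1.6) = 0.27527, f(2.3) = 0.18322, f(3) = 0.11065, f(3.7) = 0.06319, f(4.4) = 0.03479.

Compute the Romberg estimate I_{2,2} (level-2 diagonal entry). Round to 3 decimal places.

I_{0,0} (trapezoid, 1 panel, h=2.8000): 0.43408
I_{1,0} (trapezoid, 2 panels, h=1.4000): 0.37195
I_{2,0} (trapezoid, 4 panels, h=0.7000): 0.35846
I_{1,1} = 0.37195 + (0.37195 − 0.43408)/3 = 0.35124
I_{2,1} = 0.35846 + (0.35846 − 0.37195)/3 = 0.35396
I_{2,2} = 0.35396 + (0.35396 − 0.35124)/15 = 0.35414

0.354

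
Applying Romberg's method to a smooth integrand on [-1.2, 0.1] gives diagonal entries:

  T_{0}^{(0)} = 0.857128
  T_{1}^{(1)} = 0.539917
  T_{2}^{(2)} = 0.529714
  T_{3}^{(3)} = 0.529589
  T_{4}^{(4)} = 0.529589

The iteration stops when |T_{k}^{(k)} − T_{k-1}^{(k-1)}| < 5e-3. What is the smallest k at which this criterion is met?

k = 3

|T_{1}^{(1)} − T_{0}^{(0)}| = 0.317211 ≥ 5e-3
|T_{2}^{(2)} − T_{1}^{(1)}| = 0.010203 ≥ 5e-3
|T_{3}^{(3)} − T_{2}^{(2)}| = 0.000125 < 5e-3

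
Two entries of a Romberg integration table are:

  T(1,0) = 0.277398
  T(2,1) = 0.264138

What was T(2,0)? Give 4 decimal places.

0.2675

From T(2,1) = (4·T(2,0) − T(1,0))/3, solve for T(2,0):
4·T(2,0) = 3·0.264138 + 0.277398 = 1.069812
T(2,0) = 0.267453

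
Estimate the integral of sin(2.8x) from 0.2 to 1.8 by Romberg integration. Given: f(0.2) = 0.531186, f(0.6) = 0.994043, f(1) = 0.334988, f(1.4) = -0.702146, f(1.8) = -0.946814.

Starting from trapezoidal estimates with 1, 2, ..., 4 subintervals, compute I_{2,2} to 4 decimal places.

I_{0,0} (trapezoid, 1 panel, h=1.6000): -0.332502
I_{1,0} (trapezoid, 2 panels, h=0.8000): 0.101739
I_{2,0} (trapezoid, 4 panels, h=0.4000): 0.167628
I_{1,1} = 0.101739 + (0.101739 − (-0.332502))/3 = 0.246486
I_{2,1} = 0.167628 + (0.167628 − 0.101739)/3 = 0.189591
I_{2,2} = 0.189591 + (0.189591 − 0.246486)/15 = 0.185798

0.1858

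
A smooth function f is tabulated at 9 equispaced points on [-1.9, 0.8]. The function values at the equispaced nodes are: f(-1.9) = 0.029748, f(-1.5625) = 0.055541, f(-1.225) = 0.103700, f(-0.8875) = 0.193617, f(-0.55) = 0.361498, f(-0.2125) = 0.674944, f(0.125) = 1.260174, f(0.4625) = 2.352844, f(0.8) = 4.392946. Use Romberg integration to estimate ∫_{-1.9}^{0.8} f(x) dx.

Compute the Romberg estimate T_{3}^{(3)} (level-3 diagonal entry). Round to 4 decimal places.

T_{0}^{(0)} (trapezoid, 1 panel, h=2.7000): 5.970637
T_{1}^{(0)} (trapezoid, 2 panels, h=1.3500): 3.473341
T_{2}^{(0)} (trapezoid, 4 panels, h=0.6750): 2.657285
T_{3}^{(0)} (trapezoid, 8 panels, h=0.3375): 2.434612
T_{1}^{(1)} = 3.473341 + (3.473341 − 5.970637)/3 = 2.640909
T_{2}^{(1)} = 2.657285 + (2.657285 − 3.473341)/3 = 2.385266
T_{3}^{(1)} = 2.434612 + (2.434612 − 2.657285)/3 = 2.360388
T_{2}^{(2)} = 2.385266 + (2.385266 − 2.640909)/15 = 2.368223
T_{3}^{(2)} = 2.360388 + (2.360388 − 2.385266)/15 = 2.358729
T_{3}^{(3)} = 2.358729 + (2.358729 − 2.368223)/63 = 2.358578

2.3586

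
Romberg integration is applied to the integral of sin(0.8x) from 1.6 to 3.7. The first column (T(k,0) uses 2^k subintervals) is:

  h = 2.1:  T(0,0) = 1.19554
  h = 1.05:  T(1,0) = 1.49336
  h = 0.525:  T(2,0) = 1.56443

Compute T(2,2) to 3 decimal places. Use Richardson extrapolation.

1.588

Richardson extrapolation on the trapezoidal column (denominator 4−1=3):
T(1,1) = (4·1.49336 − 1.19554) / 3 = 1.59263
T(2,1) = (4·1.56443 − 1.49336) / 3 = 1.58812
T(2,2) = 1.58812 + (1.58812 − 1.59263)/15 = 1.58782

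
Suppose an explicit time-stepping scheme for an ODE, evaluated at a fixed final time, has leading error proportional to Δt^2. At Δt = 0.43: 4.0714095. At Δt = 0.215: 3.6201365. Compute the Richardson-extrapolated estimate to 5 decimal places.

3.46971

The leading error scales as Δt^2; refining by a factor of 2 reduces it by 2^2 = 4.
Extrapolated value = (4·A(Δt/2) − A(Δt)) / (4 − 1)
= (4·3.6201365 − 4.0714095) / 3
= 10.4091365 / 3 = 3.4697122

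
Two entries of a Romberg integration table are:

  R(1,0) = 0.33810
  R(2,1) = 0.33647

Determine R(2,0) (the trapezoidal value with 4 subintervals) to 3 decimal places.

From R(2,1) = (4·R(2,0) − R(1,0))/3, solve for R(2,0):
4·R(2,0) = 3·0.33647 + 0.33810 = 1.34751
R(2,0) = 0.33688

0.337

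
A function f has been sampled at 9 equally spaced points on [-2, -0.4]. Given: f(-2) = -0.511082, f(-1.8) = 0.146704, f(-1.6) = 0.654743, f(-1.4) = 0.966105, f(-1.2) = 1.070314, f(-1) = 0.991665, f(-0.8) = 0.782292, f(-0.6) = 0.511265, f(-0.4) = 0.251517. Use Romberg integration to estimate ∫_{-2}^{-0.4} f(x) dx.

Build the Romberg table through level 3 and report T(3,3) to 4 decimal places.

T(0,0) (trapezoid, 1 panel, h=1.6000): -0.207652
T(1,0) (trapezoid, 2 panels, h=0.8000): 0.752425
T(2,0) (trapezoid, 4 panels, h=0.4000): 0.951027
T(3,0) (trapezoid, 8 panels, h=0.2000): 0.998661
T(1,1) = 0.752425 + (0.752425 − (-0.207652))/3 = 1.072451
T(2,1) = 0.951027 + (0.951027 − 0.752425)/3 = 1.017228
T(3,1) = 0.998661 + (0.998661 − 0.951027)/3 = 1.014539
T(2,2) = 1.017228 + (1.017228 − 1.072451)/15 = 1.013546
T(3,2) = 1.014539 + (1.014539 − 1.017228)/15 = 1.014360
T(3,3) = 1.014360 + (1.014360 − 1.013546)/63 = 1.014373

1.0144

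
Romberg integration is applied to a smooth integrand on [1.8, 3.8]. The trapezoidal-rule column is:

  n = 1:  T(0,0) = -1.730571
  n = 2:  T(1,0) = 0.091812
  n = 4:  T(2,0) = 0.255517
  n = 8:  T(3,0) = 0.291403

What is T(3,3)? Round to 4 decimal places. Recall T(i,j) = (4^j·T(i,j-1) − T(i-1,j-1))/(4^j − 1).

T(1,1) = 0.091812 + (0.091812 − (-1.730571))/3 = 0.699273
T(2,1) = (4·0.255517 − 0.091812) / 3 = 0.310085
T(3,1) = (4·0.291403 − 0.255517) / 3 = 0.303365
T(2,2) = (16·0.310085 − 0.699273) / 15 = 0.284139
T(3,2) = (16·0.303365 − 0.310085) / 15 = 0.302917
T(3,3) = (64·0.302917 − 0.284139) / 63 = 0.303215

0.3032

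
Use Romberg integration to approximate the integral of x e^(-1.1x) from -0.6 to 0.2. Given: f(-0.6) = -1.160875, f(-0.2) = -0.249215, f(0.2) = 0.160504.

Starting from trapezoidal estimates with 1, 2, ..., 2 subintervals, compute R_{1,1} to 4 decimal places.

-0.2663

R_{0,0} (trapezoid, 1 panel, h=0.8000): -0.400148
R_{1,0} (trapezoid, 2 panels, h=0.4000): -0.299760
R_{1,1} = -0.299760 + (-0.299760 − (-0.400148))/3 = -0.266297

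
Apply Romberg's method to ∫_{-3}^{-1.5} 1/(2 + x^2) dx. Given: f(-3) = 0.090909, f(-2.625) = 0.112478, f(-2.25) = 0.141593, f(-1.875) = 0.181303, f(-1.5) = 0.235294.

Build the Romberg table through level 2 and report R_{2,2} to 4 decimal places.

R_{0,0} (trapezoid, 1 panel, h=1.5000): 0.244652
R_{1,0} (trapezoid, 2 panels, h=0.7500): 0.228521
R_{2,0} (trapezoid, 4 panels, h=0.3750): 0.224428
R_{1,1} = 0.228521 + (0.228521 − 0.244652)/3 = 0.223144
R_{2,1} = 0.224428 + (0.224428 − 0.228521)/3 = 0.223064
R_{2,2} = 0.223064 + (0.223064 − 0.223144)/15 = 0.223059

0.2231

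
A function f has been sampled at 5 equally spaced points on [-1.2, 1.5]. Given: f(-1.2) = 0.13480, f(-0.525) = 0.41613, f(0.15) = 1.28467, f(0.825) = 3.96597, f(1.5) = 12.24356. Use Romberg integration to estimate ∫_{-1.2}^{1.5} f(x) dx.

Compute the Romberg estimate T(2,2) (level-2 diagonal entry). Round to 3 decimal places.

7.269

T(0,0) (trapezoid, 1 panel, h=2.7000): 16.71079
T(1,0) (trapezoid, 2 panels, h=1.3500): 10.08970
T(2,0) (trapezoid, 4 panels, h=0.6750): 8.00277
T(1,1) = 10.08970 + (10.08970 − 16.71079)/3 = 7.88267
T(2,1) = 8.00277 + (8.00277 − 10.08970)/3 = 7.30713
T(2,2) = 7.30713 + (7.30713 − 7.88267)/15 = 7.26876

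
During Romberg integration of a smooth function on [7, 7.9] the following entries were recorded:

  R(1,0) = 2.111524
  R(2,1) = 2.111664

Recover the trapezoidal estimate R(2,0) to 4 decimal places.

From R(2,1) = (4·R(2,0) − R(1,0))/3, solve for R(2,0):
4·R(2,0) = 3·2.111664 + 2.111524 = 8.446516
R(2,0) = 2.111629

2.1116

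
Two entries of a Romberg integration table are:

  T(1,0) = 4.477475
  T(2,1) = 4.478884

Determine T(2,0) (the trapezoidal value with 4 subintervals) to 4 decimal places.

From T(2,1) = (4·T(2,0) − T(1,0))/3, solve for T(2,0):
4·T(2,0) = 3·4.478884 + 4.477475 = 17.914127
T(2,0) = 4.478532

4.4785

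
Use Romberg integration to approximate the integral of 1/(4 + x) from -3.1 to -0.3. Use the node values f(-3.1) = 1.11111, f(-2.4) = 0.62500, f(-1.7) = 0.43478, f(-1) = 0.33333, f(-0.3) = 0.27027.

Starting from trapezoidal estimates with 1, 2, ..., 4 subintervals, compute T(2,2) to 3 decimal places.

T(0,0) (trapezoid, 1 panel, h=2.8000): 1.93393
T(1,0) (trapezoid, 2 panels, h=1.4000): 1.57566
T(2,0) (trapezoid, 4 panels, h=0.7000): 1.45866
T(1,1) = 1.57566 + (1.57566 − 1.93393)/3 = 1.45624
T(2,1) = 1.45866 + (1.45866 − 1.57566)/3 = 1.41966
T(2,2) = 1.41966 + (1.41966 − 1.45624)/15 = 1.41722

1.417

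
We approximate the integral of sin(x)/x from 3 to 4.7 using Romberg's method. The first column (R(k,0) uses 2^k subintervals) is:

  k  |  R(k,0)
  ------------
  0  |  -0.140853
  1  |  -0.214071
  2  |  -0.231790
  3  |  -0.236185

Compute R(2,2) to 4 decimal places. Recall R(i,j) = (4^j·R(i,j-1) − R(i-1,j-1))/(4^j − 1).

Richardson extrapolation on the trapezoidal column (denominator 4−1=3):
R(1,1) = -0.214071 + (-0.214071 − (-0.140853))/3 = -0.238477
R(2,1) = -0.231790 + (-0.231790 − (-0.214071))/3 = -0.237696
R(2,2) = -0.237696 + (-0.237696 − (-0.238477))/15 = -0.237644
(Column j=1 coincides with Simpson's rule on the same nodes.)

-0.2376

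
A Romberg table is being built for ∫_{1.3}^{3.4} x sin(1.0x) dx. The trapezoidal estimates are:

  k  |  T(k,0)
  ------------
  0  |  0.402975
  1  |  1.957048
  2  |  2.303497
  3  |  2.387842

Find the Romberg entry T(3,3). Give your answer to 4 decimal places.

T(1,1) = 1.957048 + (1.957048 − 0.402975)/3 = 2.475072
T(2,1) = (4·2.303497 − 1.957048) / 3 = 2.418980
T(3,1) = 2.387842 + (2.387842 − 2.303497)/3 = 2.415957
T(2,2) = 2.418980 + (2.418980 − 2.475072)/15 = 2.415241
T(3,2) = (16·2.415957 − 2.418980) / 15 = 2.415755
T(3,3) = (64·2.415755 − 2.415241) / 63 = 2.415763
(Column j=1 coincides with Simpson's rule on the same nodes.)

2.4158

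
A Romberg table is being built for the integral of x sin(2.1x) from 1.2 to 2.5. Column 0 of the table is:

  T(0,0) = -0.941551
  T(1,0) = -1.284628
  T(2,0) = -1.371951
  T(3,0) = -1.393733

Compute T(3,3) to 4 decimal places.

-1.4010

Richardson extrapolation on the trapezoidal column (denominator 4−1=3):
T(1,1) = (4·(-1.284628) − (-0.941551)) / 3 = -1.398987
T(2,1) = (4·(-1.371951) − (-1.284628)) / 3 = -1.401059
T(3,1) = -1.393733 + (-1.393733 − (-1.371951))/3 = -1.400994
T(2,2) = (16·(-1.401059) − (-1.398987)) / 15 = -1.401197
T(3,2) = -1.400994 + (-1.400994 − (-1.401059))/15 = -1.400990
T(3,3) = -1.400990 + (-1.400990 − (-1.401197))/63 = -1.400987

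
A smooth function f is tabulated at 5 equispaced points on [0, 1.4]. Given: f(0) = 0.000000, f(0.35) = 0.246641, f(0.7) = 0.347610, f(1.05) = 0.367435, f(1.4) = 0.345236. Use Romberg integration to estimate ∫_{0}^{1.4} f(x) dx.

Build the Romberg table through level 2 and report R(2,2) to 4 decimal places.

0.4082

R(0,0) (trapezoid, 1 panel, h=1.4000): 0.241665
R(1,0) (trapezoid, 2 panels, h=0.7000): 0.364160
R(2,0) (trapezoid, 4 panels, h=0.3500): 0.397006
R(1,1) = 0.364160 + (0.364160 − 0.241665)/3 = 0.404992
R(2,1) = 0.397006 + (0.397006 − 0.364160)/3 = 0.407955
R(2,2) = 0.407955 + (0.407955 − 0.404992)/15 = 0.408153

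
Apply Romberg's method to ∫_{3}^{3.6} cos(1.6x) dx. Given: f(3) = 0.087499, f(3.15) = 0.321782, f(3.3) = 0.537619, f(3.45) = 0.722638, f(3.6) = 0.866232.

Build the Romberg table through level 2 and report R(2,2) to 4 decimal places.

R(0,0) (trapezoid, 1 panel, h=0.6000): 0.286119
R(1,0) (trapezoid, 2 panels, h=0.3000): 0.304345
R(2,0) (trapezoid, 4 panels, h=0.1500): 0.308836
R(1,1) = 0.304345 + (0.304345 − 0.286119)/3 = 0.310420
R(2,1) = 0.308836 + (0.308836 − 0.304345)/3 = 0.310333
R(2,2) = 0.310333 + (0.310333 − 0.310420)/15 = 0.310327

0.3103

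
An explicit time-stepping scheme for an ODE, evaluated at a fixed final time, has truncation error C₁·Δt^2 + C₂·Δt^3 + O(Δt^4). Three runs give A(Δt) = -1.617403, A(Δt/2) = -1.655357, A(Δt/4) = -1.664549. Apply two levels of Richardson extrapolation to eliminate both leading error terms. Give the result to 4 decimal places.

First eliminate the Δt^2 term (factor 2^2 = 4):
  B₁ = (4·(-1.655357) − (-1.617403))/3 = -1.668008
  B₂ = (4·(-1.664549) − (-1.655357))/3 = -1.667613
Then eliminate the Δt^3 term (factor 2^3 = 8):
  (8·(-1.667613) − (-1.668008))/7 = -1.667557

-1.6676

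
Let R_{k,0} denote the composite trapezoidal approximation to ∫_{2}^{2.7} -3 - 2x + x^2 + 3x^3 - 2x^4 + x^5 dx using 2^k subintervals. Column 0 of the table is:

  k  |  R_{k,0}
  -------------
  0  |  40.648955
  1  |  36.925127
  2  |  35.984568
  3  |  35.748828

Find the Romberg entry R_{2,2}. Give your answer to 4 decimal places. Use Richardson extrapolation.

35.6702

R_{1,1} = (4·36.925127 − 40.648955) / 3 = 35.683851
R_{2,1} = 35.984568 + (35.984568 − 36.925127)/3 = 35.671048
R_{2,2} = (16·35.671048 − 35.683851) / 15 = 35.670194
(Column j=1 coincides with Simpson's rule on the same nodes.)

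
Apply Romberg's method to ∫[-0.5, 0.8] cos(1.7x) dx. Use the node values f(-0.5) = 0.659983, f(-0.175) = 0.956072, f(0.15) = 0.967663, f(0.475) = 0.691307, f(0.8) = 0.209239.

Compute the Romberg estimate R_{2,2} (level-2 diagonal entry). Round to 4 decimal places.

R_{0,0} (trapezoid, 1 panel, h=1.3000): 0.564994
R_{1,0} (trapezoid, 2 panels, h=0.6500): 0.911478
R_{2,0} (trapezoid, 4 panels, h=0.3250): 0.991137
R_{1,1} = 0.911478 + (0.911478 − 0.564994)/3 = 1.026973
R_{2,1} = 0.991137 + (0.991137 − 0.911478)/3 = 1.017690
R_{2,2} = 1.017690 + (1.017690 − 1.026973)/15 = 1.017071

1.0171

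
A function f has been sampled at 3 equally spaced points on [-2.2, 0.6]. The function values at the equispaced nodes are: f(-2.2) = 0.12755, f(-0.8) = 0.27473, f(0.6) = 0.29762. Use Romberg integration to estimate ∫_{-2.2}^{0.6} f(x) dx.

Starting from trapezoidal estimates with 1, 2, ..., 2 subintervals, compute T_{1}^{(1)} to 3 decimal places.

T_{0}^{(0)} (trapezoid, 1 panel, h=2.8000): 0.59524
T_{1}^{(0)} (trapezoid, 2 panels, h=1.4000): 0.68224
T_{1}^{(1)} = 0.68224 + (0.68224 − 0.59524)/3 = 0.71124

0.711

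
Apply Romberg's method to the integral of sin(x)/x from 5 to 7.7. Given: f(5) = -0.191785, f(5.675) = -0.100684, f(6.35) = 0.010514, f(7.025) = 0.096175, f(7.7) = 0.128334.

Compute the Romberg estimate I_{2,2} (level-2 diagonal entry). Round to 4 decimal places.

I_{0,0} (trapezoid, 1 panel, h=2.7000): -0.085659
I_{1,0} (trapezoid, 2 panels, h=1.3500): -0.028636
I_{2,0} (trapezoid, 4 panels, h=0.6750): -0.017361
I_{1,1} = -0.028636 + (-0.028636 − (-0.085659))/3 = -0.009628
I_{2,1} = -0.017361 + (-0.017361 − (-0.028636))/3 = -0.013603
I_{2,2} = -0.013603 + (-0.013603 − (-0.009628))/15 = -0.013868

-0.0139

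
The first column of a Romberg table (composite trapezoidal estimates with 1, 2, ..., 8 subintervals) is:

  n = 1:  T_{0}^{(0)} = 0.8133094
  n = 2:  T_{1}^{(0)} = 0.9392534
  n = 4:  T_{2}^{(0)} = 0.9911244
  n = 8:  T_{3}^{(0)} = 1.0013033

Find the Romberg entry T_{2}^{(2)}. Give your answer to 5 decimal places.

Richardson extrapolation on the trapezoidal column (denominator 4−1=3):
T_{1}^{(1)} = 0.9392534 + (0.9392534 − 0.8133094)/3 = 0.9812347
T_{2}^{(1)} = (4·0.9911244 − 0.9392534) / 3 = 1.0084147
T_{2}^{(2)} = 1.0084147 + (1.0084147 − 0.9812347)/15 = 1.0102267

1.01023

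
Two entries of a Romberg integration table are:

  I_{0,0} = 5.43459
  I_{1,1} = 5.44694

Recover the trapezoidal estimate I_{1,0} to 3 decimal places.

5.444

From I_{1,1} = (4·I_{1,0} − I_{0,0})/3, solve for I_{1,0}:
4·I_{1,0} = 3·5.44694 + 5.43459 = 21.77541
I_{1,0} = 5.44385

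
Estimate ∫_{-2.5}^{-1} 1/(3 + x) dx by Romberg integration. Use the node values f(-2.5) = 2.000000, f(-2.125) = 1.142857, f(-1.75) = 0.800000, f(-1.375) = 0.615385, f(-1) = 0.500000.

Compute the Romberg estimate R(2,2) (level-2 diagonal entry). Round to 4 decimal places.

R(0,0) (trapezoid, 1 panel, h=1.5000): 1.875000
R(1,0) (trapezoid, 2 panels, h=0.7500): 1.537500
R(2,0) (trapezoid, 4 panels, h=0.3750): 1.428091
R(1,1) = 1.537500 + (1.537500 − 1.875000)/3 = 1.425000
R(2,1) = 1.428091 + (1.428091 − 1.537500)/3 = 1.391621
R(2,2) = 1.391621 + (1.391621 − 1.425000)/15 = 1.389396

1.3894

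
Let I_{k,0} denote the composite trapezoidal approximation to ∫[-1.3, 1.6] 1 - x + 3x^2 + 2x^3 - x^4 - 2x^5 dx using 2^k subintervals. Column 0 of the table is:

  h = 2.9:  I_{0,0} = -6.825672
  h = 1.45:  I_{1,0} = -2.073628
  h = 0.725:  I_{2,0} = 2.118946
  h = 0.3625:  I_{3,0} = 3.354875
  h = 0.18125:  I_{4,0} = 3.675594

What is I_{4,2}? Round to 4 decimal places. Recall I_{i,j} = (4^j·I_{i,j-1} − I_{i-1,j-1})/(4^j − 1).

Richardson extrapolation on the trapezoidal column (denominator 4−1=3):
I_{3,1} = (4·3.354875 − 2.118946) / 3 = 3.766851
I_{4,1} = 3.675594 + (3.675594 − 3.354875)/3 = 3.782500
I_{4,2} = (16·3.782500 − 3.766851) / 15 = 3.783543

3.7835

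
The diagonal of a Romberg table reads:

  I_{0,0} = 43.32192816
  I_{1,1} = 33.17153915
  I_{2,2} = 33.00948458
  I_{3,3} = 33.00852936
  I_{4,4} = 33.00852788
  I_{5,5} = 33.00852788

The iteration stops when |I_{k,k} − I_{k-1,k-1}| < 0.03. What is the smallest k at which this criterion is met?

|I_{1,1} − I_{0,0}| = 10.15038901 ≥ 0.03
|I_{2,2} − I_{1,1}| = 0.16205457 ≥ 0.03
|I_{3,3} − I_{2,2}| = 0.00095522 < 0.03

k = 3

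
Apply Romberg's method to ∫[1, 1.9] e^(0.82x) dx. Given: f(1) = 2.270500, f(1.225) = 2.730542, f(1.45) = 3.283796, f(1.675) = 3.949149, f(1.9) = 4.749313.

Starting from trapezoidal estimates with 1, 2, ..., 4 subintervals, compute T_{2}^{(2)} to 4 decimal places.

T_{0}^{(0)} (trapezoid, 1 panel, h=0.9000): 3.158916
T_{1}^{(0)} (trapezoid, 2 panels, h=0.4500): 3.057166
T_{2}^{(0)} (trapezoid, 4 panels, h=0.2250): 3.031514
T_{1}^{(1)} = 3.057166 + (3.057166 − 3.158916)/3 = 3.023249
T_{2}^{(1)} = 3.031514 + (3.031514 − 3.057166)/3 = 3.022963
T_{2}^{(2)} = 3.022963 + (3.022963 − 3.023249)/15 = 3.022944

3.0229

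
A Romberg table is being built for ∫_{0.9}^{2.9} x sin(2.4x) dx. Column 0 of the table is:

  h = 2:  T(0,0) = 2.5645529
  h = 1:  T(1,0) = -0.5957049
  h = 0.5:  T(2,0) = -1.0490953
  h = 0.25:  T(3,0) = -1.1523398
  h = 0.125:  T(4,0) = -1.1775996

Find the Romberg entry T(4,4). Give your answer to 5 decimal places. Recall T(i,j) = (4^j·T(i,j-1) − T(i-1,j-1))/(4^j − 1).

Richardson extrapolation on the trapezoidal column (denominator 4−1=3):
T(1,1) = (4·(-0.5957049) − 2.5645529) / 3 = -1.6491242
T(2,1) = -1.0490953 + (-1.0490953 − (-0.5957049))/3 = -1.2002254
T(3,1) = (4·(-1.1523398) − (-1.0490953)) / 3 = -1.1867546
T(4,1) = (4·(-1.1775996) − (-1.1523398)) / 3 = -1.1860195
T(2,2) = (16·(-1.2002254) − (-1.6491242)) / 15 = -1.1702988
T(3,2) = -1.1867546 + (-1.1867546 − (-1.2002254))/15 = -1.1858565
T(4,2) = (16·(-1.1860195) − (-1.1867546)) / 15 = -1.1859705
T(3,3) = (64·(-1.1858565) − (-1.1702988)) / 63 = -1.1861034
T(4,3) = (64·(-1.1859705) − (-1.1858565)) / 63 = -1.1859723
T(4,4) = (256·(-1.1859723) − (-1.1861034)) / 255 = -1.1859718
(Column j=1 coincides with Simpson's rule on the same nodes.)

-1.18597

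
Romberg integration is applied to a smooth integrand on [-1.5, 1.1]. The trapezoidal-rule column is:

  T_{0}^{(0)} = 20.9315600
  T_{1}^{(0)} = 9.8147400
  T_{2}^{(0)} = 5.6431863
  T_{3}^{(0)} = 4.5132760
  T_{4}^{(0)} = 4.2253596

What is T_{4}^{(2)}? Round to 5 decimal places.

4.12890

Richardson extrapolation on the trapezoidal column (denominator 4−1=3):
T_{3}^{(1)} = 4.5132760 + (4.5132760 − 5.6431863)/3 = 4.1366392
T_{4}^{(1)} = 4.2253596 + (4.2253596 − 4.5132760)/3 = 4.1293875
T_{4}^{(2)} = (16·4.1293875 − 4.1366392) / 15 = 4.1289041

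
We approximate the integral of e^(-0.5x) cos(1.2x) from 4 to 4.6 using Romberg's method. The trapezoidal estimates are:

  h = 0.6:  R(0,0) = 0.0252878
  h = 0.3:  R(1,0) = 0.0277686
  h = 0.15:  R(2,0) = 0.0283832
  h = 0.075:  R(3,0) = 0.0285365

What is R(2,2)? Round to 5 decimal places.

Richardson extrapolation on the trapezoidal column (denominator 4−1=3):
R(1,1) = 0.0277686 + (0.0277686 − 0.0252878)/3 = 0.0285955
R(2,1) = 0.0283832 + (0.0283832 − 0.0277686)/3 = 0.0285881
R(2,2) = 0.0285881 + (0.0285881 − 0.0285955)/15 = 0.0285876

0.02859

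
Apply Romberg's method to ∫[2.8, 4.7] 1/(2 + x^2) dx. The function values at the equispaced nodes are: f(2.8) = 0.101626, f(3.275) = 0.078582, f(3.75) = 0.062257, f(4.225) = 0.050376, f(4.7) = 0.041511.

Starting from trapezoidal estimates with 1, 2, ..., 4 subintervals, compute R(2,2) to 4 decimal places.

0.1240

R(0,0) (trapezoid, 1 panel, h=1.9000): 0.135980
R(1,0) (trapezoid, 2 panels, h=0.9500): 0.127134
R(2,0) (trapezoid, 4 panels, h=0.4750): 0.124822
R(1,1) = 0.127134 + (0.127134 − 0.135980)/3 = 0.124185
R(2,1) = 0.124822 + (0.124822 − 0.127134)/3 = 0.124051
R(2,2) = 0.124051 + (0.124051 − 0.124185)/15 = 0.124042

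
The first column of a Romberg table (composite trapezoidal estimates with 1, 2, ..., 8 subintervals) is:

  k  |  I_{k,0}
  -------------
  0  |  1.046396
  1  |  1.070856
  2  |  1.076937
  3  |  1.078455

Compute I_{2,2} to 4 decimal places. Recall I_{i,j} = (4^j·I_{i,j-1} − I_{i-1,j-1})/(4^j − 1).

I_{1,1} = 1.070856 + (1.070856 − 1.046396)/3 = 1.079009
I_{2,1} = 1.076937 + (1.076937 − 1.070856)/3 = 1.078964
I_{2,2} = (16·1.078964 − 1.079009) / 15 = 1.078961
(Column j=1 coincides with Simpson's rule on the same nodes.)

1.0790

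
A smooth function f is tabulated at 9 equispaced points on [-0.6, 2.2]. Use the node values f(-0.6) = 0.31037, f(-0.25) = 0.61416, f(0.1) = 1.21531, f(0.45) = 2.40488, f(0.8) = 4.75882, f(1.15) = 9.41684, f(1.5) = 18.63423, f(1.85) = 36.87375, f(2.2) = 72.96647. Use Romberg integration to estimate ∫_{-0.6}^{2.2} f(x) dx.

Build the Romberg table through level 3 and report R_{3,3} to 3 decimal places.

R_{0,0} (trapezoid, 1 panel, h=2.8000): 102.58758
R_{1,0} (trapezoid, 2 panels, h=1.4000): 57.95614
R_{2,0} (trapezoid, 4 panels, h=0.7000): 42.87275
R_{3,0} (trapezoid, 8 panels, h=0.3500): 38.69474
R_{1,1} = 57.95614 + (57.95614 − 102.58758)/3 = 43.07899
R_{2,1} = 42.87275 + (42.87275 − 57.95614)/3 = 37.84495
R_{3,1} = 38.69474 + (38.69474 − 42.87275)/3 = 37.30207
R_{2,2} = 37.84495 + (37.84495 − 43.07899)/15 = 37.49601
R_{3,2} = 37.30207 + (37.30207 − 37.84495)/15 = 37.26588
R_{3,3} = 37.26588 + (37.26588 − 37.49601)/63 = 37.26223

37.262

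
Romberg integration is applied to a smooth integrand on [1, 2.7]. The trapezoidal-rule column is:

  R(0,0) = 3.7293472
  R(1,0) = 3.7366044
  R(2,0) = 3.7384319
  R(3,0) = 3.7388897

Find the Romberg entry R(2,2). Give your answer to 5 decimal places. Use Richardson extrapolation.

R(1,1) = (4·3.7366044 − 3.7293472) / 3 = 3.7390235
R(2,1) = (4·3.7384319 − 3.7366044) / 3 = 3.7390411
R(2,2) = (16·3.7390411 − 3.7390235) / 15 = 3.7390423

3.73904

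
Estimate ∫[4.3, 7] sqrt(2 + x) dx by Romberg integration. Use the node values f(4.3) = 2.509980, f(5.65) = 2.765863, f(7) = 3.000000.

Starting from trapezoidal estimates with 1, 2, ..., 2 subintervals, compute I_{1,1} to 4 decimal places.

I_{0,0} (trapezoid, 1 panel, h=2.7000): 7.438473
I_{1,0} (trapezoid, 2 panels, h=1.3500): 7.453152
I_{1,1} = 7.453152 + (7.453152 − 7.438473)/3 = 7.458045

7.4580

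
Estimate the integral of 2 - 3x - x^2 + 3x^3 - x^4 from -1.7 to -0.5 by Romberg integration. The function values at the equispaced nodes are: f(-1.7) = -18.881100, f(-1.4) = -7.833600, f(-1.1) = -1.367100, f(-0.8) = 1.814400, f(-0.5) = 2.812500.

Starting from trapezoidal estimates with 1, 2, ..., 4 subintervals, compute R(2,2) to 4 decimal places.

-4.2867

R(0,0) (trapezoid, 1 panel, h=1.2000): -9.641160
R(1,0) (trapezoid, 2 panels, h=0.6000): -5.640840
R(2,0) (trapezoid, 4 panels, h=0.3000): -4.626180
R(1,1) = -5.640840 + (-5.640840 − (-9.641160))/3 = -4.307400
R(2,1) = -4.626180 + (-4.626180 − (-5.640840))/3 = -4.287960
R(2,2) = -4.287960 + (-4.287960 − (-4.307400))/15 = -4.286664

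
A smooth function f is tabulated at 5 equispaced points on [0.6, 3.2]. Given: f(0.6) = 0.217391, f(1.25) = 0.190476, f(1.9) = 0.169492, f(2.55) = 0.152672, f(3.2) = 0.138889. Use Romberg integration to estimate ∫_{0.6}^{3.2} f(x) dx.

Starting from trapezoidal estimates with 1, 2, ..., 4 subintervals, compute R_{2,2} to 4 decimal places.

0.4480

R_{0,0} (trapezoid, 1 panel, h=2.6000): 0.463164
R_{1,0} (trapezoid, 2 panels, h=1.3000): 0.451922
R_{2,0} (trapezoid, 4 panels, h=0.6500): 0.449007
R_{1,1} = 0.451922 + (0.451922 − 0.463164)/3 = 0.448175
R_{2,1} = 0.449007 + (0.449007 − 0.451922)/3 = 0.448035
R_{2,2} = 0.448035 + (0.448035 − 0.448175)/15 = 0.448026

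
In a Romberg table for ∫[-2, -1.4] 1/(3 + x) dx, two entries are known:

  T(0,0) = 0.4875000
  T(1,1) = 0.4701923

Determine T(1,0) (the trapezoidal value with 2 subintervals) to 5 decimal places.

0.47452

From T(1,1) = (4·T(1,0) − T(0,0))/3, solve for T(1,0):
4·T(1,0) = 3·0.4701923 + 0.4875000 = 1.8980769
T(1,0) = 0.4745192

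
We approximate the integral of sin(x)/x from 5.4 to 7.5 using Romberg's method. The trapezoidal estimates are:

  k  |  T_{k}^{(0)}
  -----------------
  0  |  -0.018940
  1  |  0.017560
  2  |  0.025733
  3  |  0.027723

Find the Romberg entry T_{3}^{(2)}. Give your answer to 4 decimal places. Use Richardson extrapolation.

T_{2}^{(1)} = 0.025733 + (0.025733 − 0.017560)/3 = 0.028457
T_{3}^{(1)} = 0.027723 + (0.027723 − 0.025733)/3 = 0.028386
T_{3}^{(2)} = 0.028386 + (0.028386 − 0.028457)/15 = 0.028381

0.0284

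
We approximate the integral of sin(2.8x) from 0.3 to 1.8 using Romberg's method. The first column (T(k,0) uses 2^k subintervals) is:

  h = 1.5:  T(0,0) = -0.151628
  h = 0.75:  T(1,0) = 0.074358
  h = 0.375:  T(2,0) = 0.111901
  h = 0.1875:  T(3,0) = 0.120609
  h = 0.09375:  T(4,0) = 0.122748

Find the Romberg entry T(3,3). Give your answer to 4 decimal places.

0.1235

Richardson extrapolation on the trapezoidal column (denominator 4−1=3):
T(1,1) = 0.074358 + (0.074358 − (-0.151628))/3 = 0.149687
T(2,1) = (4·0.111901 − 0.074358) / 3 = 0.124415
T(3,1) = 0.120609 + (0.120609 − 0.111901)/3 = 0.123512
T(2,2) = (16·0.124415 − 0.149687) / 15 = 0.122730
T(3,2) = (16·0.123512 − 0.124415) / 15 = 0.123452
T(3,3) = 0.123452 + (0.123452 − 0.122730)/63 = 0.123463
(Column j=1 coincides with Simpson's rule on the same nodes.)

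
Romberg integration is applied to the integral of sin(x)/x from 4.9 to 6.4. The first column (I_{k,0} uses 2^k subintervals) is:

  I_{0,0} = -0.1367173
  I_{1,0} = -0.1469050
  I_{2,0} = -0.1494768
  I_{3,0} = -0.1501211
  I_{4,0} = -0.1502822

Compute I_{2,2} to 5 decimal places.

I_{1,1} = -0.1469050 + (-0.1469050 − (-0.1367173))/3 = -0.1503009
I_{2,1} = -0.1494768 + (-0.1494768 − (-0.1469050))/3 = -0.1503341
I_{2,2} = (16·(-0.1503341) − (-0.1503009)) / 15 = -0.1503363

-0.15034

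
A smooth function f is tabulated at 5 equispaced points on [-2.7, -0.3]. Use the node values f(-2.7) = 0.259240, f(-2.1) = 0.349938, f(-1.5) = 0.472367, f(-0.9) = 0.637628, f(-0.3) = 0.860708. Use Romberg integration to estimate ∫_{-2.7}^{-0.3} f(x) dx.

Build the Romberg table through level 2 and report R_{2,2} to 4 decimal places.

1.2029

R_{0,0} (trapezoid, 1 panel, h=2.4000): 1.343938
R_{1,0} (trapezoid, 2 panels, h=1.2000): 1.238809
R_{2,0} (trapezoid, 4 panels, h=0.6000): 1.211944
R_{1,1} = 1.238809 + (1.238809 − 1.343938)/3 = 1.203766
R_{2,1} = 1.211944 + (1.211944 − 1.238809)/3 = 1.202989
R_{2,2} = 1.202989 + (1.202989 − 1.203766)/15 = 1.202937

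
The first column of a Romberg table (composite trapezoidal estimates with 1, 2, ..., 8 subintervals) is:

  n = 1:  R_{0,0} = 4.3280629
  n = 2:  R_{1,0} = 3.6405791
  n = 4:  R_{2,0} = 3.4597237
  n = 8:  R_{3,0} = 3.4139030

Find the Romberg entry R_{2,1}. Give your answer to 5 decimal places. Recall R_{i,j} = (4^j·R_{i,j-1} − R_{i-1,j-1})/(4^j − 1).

Richardson extrapolation on the trapezoidal column (denominator 4−1=3):
R_{2,1} = (4·3.4597237 − 3.6405791) / 3 = 3.3994386
(Column j=1 coincides with Simpson's rule on the same nodes.)

3.39944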